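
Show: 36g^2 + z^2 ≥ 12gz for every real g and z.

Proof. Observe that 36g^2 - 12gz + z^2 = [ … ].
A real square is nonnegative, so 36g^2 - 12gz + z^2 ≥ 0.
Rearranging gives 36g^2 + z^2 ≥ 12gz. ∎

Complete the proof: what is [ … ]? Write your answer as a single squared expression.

(6g - z)^2

36g^2 - 12gz + z^2 is a perfect-square trinomial: the outer terms are (6g)^2 and (z)^2, and the cross term is -2·6g·z.
So 36g^2 - 12gz + z^2 = (6g - z)^2 ≥ 0.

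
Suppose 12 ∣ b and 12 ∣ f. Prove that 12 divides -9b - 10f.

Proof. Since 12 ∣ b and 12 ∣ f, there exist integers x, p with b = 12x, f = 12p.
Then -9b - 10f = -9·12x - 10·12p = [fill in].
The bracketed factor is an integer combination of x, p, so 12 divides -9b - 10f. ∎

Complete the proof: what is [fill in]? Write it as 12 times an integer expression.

12(-10p - 9x)

Each term has a factor of 12: -9·12x - 10·12p = 12·(-10p - 9x).
Since -10p - 9x is an integer, 12 ∣ (-9b - 10f).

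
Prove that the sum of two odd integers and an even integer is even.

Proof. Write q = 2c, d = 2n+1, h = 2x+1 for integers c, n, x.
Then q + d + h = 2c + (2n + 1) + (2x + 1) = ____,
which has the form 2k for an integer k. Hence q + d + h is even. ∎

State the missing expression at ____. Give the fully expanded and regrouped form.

2(c + n + x + 1)

Expanding: 2c + (2n + 1) + (2x + 1) = 2c + 2n + 2x + 2.
Every term is even; pulling out the factor of 2 gives 2(c + n + x + 1).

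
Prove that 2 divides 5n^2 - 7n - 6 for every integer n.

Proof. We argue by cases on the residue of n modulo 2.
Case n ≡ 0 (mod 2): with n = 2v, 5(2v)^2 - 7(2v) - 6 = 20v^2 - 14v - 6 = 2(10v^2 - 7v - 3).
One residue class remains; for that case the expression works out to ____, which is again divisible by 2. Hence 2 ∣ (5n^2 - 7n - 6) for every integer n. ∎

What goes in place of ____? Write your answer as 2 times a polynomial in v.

2(10v^2 + 3v - 4)

The residues treated are {0}, so the missing case is n ≡ 1 (mod 2); write n = 2v+1.
Then 5(2v+1)^2 - 7(2v+1) - 6 = 20v^2 + 6v - 8 = 2(10v^2 + 3v - 4).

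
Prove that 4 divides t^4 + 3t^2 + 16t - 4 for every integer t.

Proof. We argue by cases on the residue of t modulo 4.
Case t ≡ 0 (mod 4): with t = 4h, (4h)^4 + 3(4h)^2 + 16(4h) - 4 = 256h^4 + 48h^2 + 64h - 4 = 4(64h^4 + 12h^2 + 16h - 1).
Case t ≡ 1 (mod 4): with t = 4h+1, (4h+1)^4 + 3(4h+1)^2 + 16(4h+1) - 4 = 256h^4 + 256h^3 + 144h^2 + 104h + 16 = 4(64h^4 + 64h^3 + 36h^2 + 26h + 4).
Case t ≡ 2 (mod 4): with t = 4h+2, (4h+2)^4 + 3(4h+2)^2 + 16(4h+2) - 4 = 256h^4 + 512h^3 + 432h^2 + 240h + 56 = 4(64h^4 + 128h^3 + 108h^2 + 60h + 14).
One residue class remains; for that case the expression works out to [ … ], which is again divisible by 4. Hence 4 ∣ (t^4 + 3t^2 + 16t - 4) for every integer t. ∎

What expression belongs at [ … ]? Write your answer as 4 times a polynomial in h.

Only t ≡ 3 (mod 4) is unaccounted for. Put t = 4h+3:
(4h+3)^4 + 3(4h+3)^2 + 16(4h+3) - 4 expands to 256h^4 + 768h^3 + 912h^2 + 568h + 152,
and factoring out 4 leaves 4(64h^4 + 192h^3 + 228h^2 + 142h + 38).

4(64h^4 + 192h^3 + 228h^2 + 142h + 38)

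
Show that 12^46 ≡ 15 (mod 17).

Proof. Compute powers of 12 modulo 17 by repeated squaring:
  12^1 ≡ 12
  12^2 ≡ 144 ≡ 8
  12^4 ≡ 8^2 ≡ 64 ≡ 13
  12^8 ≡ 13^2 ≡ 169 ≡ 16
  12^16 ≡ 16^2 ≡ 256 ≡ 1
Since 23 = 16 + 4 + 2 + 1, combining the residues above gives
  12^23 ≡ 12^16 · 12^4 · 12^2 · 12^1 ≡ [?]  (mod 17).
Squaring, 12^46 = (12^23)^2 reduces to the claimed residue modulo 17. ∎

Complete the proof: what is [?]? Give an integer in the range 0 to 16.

7

12^16 · 12^4 · 12^2 · 12^1 ≡ 1 · 13 · 8 · 12 = 1248.
1248 mod 17 = 7, so 12^23 ≡ 7 (mod 17).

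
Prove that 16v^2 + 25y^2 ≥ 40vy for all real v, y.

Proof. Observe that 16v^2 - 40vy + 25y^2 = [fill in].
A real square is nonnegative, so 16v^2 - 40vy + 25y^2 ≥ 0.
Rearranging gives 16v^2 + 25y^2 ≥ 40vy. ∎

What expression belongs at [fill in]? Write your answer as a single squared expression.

16v^2 - 40vy + 25y^2 is a perfect-square trinomial: the outer terms are (4v)^2 and (5y)^2, and the cross term is -2·4v·5y.
So 16v^2 - 40vy + 25y^2 = (4v - 5y)^2 ≥ 0.

(4v - 5y)^2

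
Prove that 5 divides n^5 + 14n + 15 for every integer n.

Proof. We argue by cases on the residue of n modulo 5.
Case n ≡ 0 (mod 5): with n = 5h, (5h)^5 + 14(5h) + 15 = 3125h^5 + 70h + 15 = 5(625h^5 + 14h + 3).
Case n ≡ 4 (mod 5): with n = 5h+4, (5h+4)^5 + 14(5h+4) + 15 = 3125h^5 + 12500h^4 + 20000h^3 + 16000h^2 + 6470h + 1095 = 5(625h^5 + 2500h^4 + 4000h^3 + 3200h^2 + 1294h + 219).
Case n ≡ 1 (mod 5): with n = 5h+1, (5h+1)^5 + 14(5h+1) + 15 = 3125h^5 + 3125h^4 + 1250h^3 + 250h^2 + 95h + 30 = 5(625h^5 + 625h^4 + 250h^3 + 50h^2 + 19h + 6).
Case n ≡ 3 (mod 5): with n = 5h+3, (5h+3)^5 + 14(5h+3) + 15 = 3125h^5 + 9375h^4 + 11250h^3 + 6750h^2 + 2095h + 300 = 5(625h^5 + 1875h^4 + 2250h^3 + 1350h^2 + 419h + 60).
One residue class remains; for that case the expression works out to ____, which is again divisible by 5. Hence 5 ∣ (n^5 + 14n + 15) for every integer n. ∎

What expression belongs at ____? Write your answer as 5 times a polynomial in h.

The residues treated are {0, 4, 1, 3}, so the missing case is n ≡ 2 (mod 5); write n = 5h+2.
Then (5h+2)^5 + 14(5h+2) + 15 = 3125h^5 + 6250h^4 + 5000h^3 + 2000h^2 + 470h + 75 = 5(625h^5 + 1250h^4 + 1000h^3 + 400h^2 + 94h + 15).

5(625h^5 + 1250h^4 + 1000h^3 + 400h^2 + 94h + 15)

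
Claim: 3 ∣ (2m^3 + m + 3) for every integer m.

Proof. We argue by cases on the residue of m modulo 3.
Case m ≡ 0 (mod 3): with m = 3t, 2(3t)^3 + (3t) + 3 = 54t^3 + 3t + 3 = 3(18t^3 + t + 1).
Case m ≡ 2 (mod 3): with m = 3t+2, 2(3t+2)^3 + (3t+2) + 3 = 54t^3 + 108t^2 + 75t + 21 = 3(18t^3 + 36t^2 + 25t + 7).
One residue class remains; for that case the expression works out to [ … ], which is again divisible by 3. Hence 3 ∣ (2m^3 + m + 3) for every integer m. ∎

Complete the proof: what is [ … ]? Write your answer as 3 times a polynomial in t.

Only m ≡ 1 (mod 3) is unaccounted for. Put m = 3t+1:
2(3t+1)^3 + (3t+1) + 3 expands to 54t^3 + 54t^2 + 21t + 6,
and factoring out 3 leaves 3(18t^3 + 18t^2 + 7t + 2).

3(18t^3 + 18t^2 + 7t + 2)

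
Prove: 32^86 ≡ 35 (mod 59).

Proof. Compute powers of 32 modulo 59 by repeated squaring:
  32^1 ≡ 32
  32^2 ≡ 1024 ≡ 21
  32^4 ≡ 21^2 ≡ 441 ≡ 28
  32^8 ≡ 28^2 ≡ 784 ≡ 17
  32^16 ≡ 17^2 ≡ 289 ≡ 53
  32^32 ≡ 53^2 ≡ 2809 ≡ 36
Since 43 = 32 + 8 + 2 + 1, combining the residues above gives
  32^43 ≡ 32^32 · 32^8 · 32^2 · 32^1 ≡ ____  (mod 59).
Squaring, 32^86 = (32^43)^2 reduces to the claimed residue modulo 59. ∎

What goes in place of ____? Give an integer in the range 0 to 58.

34

Multiply the listed residues: 36 · 17 · 21 · 32 = 612 → 12852 → 411264.
Reducing modulo 59: 411264 = 6970·59 + 34, so 32^43 ≡ 34.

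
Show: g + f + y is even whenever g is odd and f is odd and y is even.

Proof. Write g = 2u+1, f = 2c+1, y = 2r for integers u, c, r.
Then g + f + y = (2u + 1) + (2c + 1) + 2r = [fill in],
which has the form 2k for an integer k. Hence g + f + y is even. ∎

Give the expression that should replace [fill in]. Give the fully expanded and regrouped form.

2(c + r + u + 1)

(2u + 1) + (2c + 1) + 2r = 2c + 2r + 2u + 2
= 2(c + r + u + 1).
Since c + r + u + 1 is an integer, the sum is of the form 2k for an integer k.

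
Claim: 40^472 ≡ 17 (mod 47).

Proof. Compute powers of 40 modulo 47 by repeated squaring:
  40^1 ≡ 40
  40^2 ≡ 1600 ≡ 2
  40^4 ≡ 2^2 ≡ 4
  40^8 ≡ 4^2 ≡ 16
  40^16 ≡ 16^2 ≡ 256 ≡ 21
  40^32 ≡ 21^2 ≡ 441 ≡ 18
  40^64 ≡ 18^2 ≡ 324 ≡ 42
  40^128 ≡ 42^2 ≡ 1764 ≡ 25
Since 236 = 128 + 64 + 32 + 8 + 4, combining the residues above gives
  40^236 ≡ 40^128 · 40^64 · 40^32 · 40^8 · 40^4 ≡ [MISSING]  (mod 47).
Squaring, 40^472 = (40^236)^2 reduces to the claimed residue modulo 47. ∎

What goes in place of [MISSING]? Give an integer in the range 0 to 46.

8

Multiply the listed residues: 25 · 42 · 18 · 16 · 4 = 1050 → 18900 → 302400 → 1209600.
Reducing modulo 47: 1209600 = 25736·47 + 8, so 40^236 ≡ 8.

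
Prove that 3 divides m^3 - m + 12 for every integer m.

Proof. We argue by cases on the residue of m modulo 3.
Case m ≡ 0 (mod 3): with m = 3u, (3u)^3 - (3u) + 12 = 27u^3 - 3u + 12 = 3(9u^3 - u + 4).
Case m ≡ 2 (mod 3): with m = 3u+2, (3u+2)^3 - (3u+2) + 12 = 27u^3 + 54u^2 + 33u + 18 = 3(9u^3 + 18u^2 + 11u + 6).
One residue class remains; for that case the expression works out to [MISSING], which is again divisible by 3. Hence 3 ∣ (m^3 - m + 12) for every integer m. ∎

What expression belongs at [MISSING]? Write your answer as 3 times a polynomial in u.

3(9u^3 + 9u^2 + 2u + 4)

Only m ≡ 1 (mod 3) is unaccounted for. Put m = 3u+1:
(3u+1)^3 - (3u+1) + 12 expands to 27u^3 + 27u^2 + 6u + 12,
and factoring out 3 leaves 3(9u^3 + 9u^2 + 2u + 4).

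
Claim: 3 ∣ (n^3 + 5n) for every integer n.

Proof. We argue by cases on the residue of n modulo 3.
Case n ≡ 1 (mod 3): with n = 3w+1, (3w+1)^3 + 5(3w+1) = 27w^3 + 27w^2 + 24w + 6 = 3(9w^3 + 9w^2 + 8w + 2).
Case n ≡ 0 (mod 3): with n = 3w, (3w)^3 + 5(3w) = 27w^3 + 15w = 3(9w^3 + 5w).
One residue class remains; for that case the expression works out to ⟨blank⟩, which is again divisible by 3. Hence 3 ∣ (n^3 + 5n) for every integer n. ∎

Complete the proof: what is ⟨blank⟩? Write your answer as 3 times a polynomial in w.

The residues treated are {1, 0}, so the missing case is n ≡ 2 (mod 3); write n = 3w+2.
Then (3w+2)^3 + 5(3w+2) = 27w^3 + 54w^2 + 51w + 18 = 3(9w^3 + 18w^2 + 17w + 6).

3(9w^3 + 18w^2 + 17w + 6)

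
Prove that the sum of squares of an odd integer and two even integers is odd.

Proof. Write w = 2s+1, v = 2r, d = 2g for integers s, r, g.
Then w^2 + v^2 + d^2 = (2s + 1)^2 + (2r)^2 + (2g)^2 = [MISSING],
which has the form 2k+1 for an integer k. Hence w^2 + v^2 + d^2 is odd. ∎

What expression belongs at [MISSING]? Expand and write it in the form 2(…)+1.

2(2g^2 + 2r^2 + 2s^2 + 2s) + 1

Expanding: (2s + 1)^2 + (2r)^2 + (2g)^2 = 4g^2 + 4r^2 + 4s^2 + 4s + 1.
Every term except the constant is even, so this is 2(2g^2 + 2r^2 + 2s^2 + 2s) + 1,
and 2g^2 + 2r^2 + 2s^2 + 2s ∈ ℤ gives the required form.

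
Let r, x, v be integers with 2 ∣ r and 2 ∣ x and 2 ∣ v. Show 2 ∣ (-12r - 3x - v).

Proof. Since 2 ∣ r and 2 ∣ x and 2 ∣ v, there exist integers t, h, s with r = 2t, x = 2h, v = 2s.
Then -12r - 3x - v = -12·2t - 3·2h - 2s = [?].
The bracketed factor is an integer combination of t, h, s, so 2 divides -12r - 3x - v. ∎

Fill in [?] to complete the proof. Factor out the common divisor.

2(-3h - s - 12t)

Each term has a factor of 2: -12·2t - 3·2h - 2s = 2·(-3h - s - 12t).
Since -3h - s - 12t is an integer, 2 ∣ (-12r - 3x - v).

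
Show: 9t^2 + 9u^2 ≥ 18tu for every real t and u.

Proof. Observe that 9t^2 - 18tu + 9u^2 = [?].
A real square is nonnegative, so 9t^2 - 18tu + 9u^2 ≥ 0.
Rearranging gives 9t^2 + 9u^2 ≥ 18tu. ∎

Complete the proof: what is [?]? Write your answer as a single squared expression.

(3t - 3u)^2

The leading and trailing coefficients are 3^2 and 3^2, and 18 = 2·3·3, so the trinomial is (3t - 3u)^2.
Hence 9t^2 - 18tu + 9u^2 ≥ 0.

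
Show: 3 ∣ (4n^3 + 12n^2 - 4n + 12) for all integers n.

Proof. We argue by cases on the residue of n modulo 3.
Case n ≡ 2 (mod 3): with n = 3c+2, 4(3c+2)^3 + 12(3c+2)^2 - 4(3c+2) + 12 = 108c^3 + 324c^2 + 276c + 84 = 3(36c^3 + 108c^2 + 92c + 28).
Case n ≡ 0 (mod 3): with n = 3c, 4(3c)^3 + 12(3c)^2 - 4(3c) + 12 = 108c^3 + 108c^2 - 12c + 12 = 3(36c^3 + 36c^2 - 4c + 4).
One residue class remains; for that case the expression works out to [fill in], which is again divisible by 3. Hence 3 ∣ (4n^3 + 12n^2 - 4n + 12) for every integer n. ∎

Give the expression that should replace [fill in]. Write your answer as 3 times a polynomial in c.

Only n ≡ 1 (mod 3) is unaccounted for. Put n = 3c+1:
4(3c+1)^3 + 12(3c+1)^2 - 4(3c+1) + 12 expands to 108c^3 + 216c^2 + 96c + 24,
and factoring out 3 leaves 3(36c^3 + 72c^2 + 32c + 8).

3(36c^3 + 72c^2 + 32c + 8)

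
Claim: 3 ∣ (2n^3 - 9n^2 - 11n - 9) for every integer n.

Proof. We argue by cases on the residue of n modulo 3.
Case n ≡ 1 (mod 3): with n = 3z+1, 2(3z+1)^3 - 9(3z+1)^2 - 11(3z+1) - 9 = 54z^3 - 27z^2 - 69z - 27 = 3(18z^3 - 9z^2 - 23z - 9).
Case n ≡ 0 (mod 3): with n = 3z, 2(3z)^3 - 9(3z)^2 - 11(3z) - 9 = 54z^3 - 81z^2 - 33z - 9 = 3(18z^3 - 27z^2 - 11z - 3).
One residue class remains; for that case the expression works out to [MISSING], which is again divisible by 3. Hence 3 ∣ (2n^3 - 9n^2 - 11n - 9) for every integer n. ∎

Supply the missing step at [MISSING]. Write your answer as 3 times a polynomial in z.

Only n ≡ 2 (mod 3) is unaccounted for. Put n = 3z+2:
2(3z+2)^3 - 9(3z+2)^2 - 11(3z+2) - 9 expands to 54z^3 + 27z^2 - 69z - 51,
and factoring out 3 leaves 3(18z^3 + 9z^2 - 23z - 17).

3(18z^3 + 9z^2 - 23z - 17)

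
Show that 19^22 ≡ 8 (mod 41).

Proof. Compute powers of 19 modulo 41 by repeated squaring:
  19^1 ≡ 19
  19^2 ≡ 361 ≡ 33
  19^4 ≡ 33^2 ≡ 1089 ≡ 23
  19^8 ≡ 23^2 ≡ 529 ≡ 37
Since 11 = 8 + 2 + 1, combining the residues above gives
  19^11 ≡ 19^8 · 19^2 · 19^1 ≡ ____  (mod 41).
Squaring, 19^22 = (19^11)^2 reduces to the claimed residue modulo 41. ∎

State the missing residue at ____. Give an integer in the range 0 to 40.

34

19^8 · 19^2 · 19^1 ≡ 37 · 33 · 19 = 23199.
23199 mod 41 = 34, so 19^11 ≡ 34 (mod 41).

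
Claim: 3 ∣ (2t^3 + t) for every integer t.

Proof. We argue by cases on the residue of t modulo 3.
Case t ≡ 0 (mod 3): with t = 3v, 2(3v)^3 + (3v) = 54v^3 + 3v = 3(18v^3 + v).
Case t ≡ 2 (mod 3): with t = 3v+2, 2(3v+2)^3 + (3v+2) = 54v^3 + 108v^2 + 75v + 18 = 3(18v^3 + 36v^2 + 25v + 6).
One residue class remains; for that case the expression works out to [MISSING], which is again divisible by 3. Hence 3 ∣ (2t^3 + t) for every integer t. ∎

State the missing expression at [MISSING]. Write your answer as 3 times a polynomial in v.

3(18v^3 + 18v^2 + 7v + 1)

The residues treated are {0, 2}, so the missing case is t ≡ 1 (mod 3); write t = 3v+1.
Then 2(3v+1)^3 + (3v+1) = 54v^3 + 54v^2 + 21v + 3 = 3(18v^3 + 18v^2 + 7v + 1).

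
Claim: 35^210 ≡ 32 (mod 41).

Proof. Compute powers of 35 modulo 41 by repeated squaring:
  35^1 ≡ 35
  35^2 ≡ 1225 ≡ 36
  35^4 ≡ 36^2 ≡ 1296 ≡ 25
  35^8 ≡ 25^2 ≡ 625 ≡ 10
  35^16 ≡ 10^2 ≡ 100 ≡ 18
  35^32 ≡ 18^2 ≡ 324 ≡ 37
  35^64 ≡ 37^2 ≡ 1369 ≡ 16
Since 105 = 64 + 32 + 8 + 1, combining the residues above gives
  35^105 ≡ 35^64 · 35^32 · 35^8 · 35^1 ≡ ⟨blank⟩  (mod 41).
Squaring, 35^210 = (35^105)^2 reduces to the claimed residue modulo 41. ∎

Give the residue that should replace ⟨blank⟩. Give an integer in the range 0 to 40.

27

35^64 · 35^32 · 35^8 · 35^1 ≡ 16 · 37 · 10 · 35 = 207200.
207200 mod 41 = 27, so 35^105 ≡ 27 (mod 41).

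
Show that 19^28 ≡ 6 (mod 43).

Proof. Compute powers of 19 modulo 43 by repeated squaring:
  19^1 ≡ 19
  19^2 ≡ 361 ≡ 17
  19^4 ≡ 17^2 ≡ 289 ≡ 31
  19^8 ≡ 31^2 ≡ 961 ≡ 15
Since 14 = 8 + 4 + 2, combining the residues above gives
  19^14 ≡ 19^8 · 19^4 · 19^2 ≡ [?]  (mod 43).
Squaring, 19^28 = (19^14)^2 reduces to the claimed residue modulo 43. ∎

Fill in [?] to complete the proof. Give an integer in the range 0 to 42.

36

Multiply the listed residues: 15 · 31 · 17 = 465 → 7905.
Reducing modulo 43: 7905 = 183·43 + 36, so 19^14 ≡ 36.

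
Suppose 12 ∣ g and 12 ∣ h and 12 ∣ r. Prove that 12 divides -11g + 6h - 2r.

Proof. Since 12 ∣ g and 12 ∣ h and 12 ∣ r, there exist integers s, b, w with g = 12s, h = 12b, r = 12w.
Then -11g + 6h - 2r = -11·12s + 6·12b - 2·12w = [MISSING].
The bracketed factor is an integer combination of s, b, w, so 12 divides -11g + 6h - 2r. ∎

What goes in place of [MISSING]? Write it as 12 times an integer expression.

12(6b - 11s - 2w)

Each term has a factor of 12: -11·12s + 6·12b - 2·12w = 12·(6b - 11s - 2w).
Since 6b - 11s - 2w is an integer, 12 ∣ (-11g + 6h - 2r).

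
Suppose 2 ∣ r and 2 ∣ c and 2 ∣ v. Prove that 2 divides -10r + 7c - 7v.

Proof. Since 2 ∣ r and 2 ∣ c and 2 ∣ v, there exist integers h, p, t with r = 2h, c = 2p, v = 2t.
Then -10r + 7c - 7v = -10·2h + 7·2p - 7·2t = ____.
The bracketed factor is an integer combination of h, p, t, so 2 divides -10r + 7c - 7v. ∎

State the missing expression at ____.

Each term has a factor of 2: -10·2h + 7·2p - 7·2t = 2·(-10h + 7p - 7t).
Since -10h + 7p - 7t is an integer, 2 ∣ (-10r + 7c - 7v).

2(-10h + 7p - 7t)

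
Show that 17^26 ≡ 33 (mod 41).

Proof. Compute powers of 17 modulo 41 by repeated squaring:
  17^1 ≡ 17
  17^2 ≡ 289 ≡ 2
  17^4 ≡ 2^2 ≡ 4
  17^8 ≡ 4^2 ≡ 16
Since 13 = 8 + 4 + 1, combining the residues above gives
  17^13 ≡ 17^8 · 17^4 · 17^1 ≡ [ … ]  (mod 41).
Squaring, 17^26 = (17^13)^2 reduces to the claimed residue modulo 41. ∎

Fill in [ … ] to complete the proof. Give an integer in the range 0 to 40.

17^8 · 17^4 · 17^1 ≡ 16 · 4 · 17 = 1088.
1088 mod 41 = 22, so 17^13 ≡ 22 (mod 41).

22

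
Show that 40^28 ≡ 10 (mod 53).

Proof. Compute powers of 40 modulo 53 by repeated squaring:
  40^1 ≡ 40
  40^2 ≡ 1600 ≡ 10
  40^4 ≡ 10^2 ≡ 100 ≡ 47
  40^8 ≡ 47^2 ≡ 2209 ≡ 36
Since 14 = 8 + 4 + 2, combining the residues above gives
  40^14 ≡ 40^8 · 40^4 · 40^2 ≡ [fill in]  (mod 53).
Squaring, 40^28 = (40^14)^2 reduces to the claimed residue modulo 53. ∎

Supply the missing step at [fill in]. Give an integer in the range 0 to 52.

13

40^8 · 40^4 · 40^2 ≡ 36 · 47 · 10 = 16920.
16920 mod 53 = 13, so 40^14 ≡ 13 (mod 53).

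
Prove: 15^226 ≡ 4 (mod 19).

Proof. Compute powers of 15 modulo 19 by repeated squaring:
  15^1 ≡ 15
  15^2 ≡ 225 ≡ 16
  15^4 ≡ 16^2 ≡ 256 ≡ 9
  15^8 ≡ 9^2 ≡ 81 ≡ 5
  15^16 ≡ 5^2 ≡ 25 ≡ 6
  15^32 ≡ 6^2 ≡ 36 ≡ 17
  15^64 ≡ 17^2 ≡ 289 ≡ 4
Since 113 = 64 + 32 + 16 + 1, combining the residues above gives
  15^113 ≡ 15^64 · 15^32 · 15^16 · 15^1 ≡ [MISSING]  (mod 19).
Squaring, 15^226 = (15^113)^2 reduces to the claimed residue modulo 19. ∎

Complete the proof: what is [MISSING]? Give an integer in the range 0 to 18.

Multiply the listed residues: 4 · 17 · 6 · 15 = 68 → 408 → 6120.
Reducing modulo 19: 6120 = 322·19 + 2, so 15^113 ≡ 2.

2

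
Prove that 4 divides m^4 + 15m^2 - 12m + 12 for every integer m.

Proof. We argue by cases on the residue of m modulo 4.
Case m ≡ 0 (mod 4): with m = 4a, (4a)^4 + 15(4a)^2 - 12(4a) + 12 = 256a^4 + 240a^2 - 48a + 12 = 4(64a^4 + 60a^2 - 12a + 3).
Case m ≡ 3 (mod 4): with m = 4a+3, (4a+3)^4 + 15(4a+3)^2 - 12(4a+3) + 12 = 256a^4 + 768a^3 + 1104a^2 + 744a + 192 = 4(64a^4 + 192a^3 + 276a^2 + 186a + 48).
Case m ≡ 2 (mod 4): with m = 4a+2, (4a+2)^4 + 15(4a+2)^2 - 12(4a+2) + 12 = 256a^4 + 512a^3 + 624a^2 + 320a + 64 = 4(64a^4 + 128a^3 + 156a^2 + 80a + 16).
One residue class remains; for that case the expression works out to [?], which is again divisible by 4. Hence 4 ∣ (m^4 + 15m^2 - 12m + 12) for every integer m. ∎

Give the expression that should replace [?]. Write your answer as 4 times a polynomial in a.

4(64a^4 + 64a^3 + 84a^2 + 22a + 4)

The residues treated are {0, 3, 2}, so the missing case is m ≡ 1 (mod 4); write m = 4a+1.
Then (4a+1)^4 + 15(4a+1)^2 - 12(4a+1) + 12 = 256a^4 + 256a^3 + 336a^2 + 88a + 16 = 4(64a^4 + 64a^3 + 84a^2 + 22a + 4).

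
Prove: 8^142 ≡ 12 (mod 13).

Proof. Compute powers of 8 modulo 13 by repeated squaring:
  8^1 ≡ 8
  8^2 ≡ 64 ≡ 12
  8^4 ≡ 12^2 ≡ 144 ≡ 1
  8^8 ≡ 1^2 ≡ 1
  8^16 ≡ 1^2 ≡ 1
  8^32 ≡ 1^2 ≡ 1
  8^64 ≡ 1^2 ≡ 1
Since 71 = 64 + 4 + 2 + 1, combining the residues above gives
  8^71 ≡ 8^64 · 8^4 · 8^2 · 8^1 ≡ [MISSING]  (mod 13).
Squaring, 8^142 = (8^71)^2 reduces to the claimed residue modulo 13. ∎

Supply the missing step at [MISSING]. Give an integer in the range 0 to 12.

5

Multiply the listed residues: 1 · 1 · 12 · 8 = 1 → 12 → 96.
Reducing modulo 13: 96 = 7·13 + 5, so 8^71 ≡ 5.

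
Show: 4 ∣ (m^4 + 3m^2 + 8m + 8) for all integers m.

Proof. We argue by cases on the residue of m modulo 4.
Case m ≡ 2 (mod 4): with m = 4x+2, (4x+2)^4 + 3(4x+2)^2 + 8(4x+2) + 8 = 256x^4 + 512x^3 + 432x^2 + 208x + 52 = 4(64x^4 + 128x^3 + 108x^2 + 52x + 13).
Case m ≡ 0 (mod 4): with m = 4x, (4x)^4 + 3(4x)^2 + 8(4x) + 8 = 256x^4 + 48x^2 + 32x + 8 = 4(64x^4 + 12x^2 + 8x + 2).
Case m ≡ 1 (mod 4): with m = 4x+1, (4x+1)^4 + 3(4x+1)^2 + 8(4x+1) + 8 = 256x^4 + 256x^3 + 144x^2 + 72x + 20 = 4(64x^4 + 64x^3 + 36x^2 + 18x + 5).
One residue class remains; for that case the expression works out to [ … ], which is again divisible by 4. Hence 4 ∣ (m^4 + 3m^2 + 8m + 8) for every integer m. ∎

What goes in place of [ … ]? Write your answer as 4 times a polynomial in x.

4(64x^4 + 192x^3 + 228x^2 + 134x + 35)

The residues treated are {2, 0, 1}, so the missing case is m ≡ 3 (mod 4); write m = 4x+3.
Then (4x+3)^4 + 3(4x+3)^2 + 8(4x+3) + 8 = 256x^4 + 768x^3 + 912x^2 + 536x + 140 = 4(64x^4 + 192x^3 + 228x^2 + 134x + 35).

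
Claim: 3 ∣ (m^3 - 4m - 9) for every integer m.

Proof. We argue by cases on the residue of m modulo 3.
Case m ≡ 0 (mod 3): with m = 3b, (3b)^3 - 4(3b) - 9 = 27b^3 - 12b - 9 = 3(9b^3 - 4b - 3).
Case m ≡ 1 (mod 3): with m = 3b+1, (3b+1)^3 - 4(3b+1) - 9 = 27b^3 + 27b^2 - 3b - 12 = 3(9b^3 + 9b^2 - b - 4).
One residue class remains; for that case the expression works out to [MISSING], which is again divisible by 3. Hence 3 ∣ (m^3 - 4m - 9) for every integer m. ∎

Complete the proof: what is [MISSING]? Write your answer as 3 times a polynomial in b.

3(9b^3 + 18b^2 + 8b - 3)

Only m ≡ 2 (mod 3) is unaccounted for. Put m = 3b+2:
(3b+2)^3 - 4(3b+2) - 9 expands to 27b^3 + 54b^2 + 24b - 9,
and factoring out 3 leaves 3(9b^3 + 18b^2 + 8b - 3).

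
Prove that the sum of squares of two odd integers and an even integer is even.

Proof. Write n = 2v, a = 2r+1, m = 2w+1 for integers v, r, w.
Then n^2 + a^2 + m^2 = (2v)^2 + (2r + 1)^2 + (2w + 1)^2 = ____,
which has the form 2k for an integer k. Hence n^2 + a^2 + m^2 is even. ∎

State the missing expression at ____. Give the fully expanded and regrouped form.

(2v)^2 + (2r + 1)^2 + (2w + 1)^2 = 4r^2 + 4r + 4v^2 + 4w^2 + 4w + 2
= 2(2r^2 + 2r + 2v^2 + 2w^2 + 2w + 1).
Since 2r^2 + 2r + 2v^2 + 2w^2 + 2w + 1 is an integer, the sum of squares is of the form 2k for an integer k.

2(2r^2 + 2r + 2v^2 + 2w^2 + 2w + 1)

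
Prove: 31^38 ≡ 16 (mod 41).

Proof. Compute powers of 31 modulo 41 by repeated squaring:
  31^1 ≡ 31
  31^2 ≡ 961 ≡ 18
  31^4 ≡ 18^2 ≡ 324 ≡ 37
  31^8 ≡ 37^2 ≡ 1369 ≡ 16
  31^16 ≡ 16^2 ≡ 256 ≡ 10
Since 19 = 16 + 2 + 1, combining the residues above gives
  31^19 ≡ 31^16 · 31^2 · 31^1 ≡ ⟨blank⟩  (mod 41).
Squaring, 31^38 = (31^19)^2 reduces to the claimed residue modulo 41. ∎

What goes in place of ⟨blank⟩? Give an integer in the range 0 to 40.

4

31^16 · 31^2 · 31^1 ≡ 10 · 18 · 31 = 5580.
5580 mod 41 = 4, so 31^19 ≡ 4 (mod 41).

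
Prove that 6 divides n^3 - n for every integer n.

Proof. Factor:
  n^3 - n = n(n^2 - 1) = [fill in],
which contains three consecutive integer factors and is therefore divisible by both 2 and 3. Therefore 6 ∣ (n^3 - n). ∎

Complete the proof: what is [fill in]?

(n - 1)n(n + 1)

n(n^2 - 1) = n(n - 1)(n + 1) = (n - 1)n(n + 1).
These three factors are consecutive integers, so their product is divisible by 6.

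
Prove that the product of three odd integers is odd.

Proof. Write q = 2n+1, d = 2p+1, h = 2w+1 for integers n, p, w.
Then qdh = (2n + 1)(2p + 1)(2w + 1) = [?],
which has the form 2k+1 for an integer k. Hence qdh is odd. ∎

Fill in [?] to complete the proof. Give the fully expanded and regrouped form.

2(4npw + 2np + 2nw + n + 2pw + p + w) + 1

Expanding: (2n + 1)(2p + 1)(2w + 1) = 8npw + 4np + 4nw + 2n + 4pw + 2p + 2w + 1.
Every term except the constant is even, so this is 2(4npw + 2np + 2nw + n + 2pw + p + w) + 1,
and 4npw + 2np + 2nw + n + 2pw + p + w ∈ ℤ gives the required form.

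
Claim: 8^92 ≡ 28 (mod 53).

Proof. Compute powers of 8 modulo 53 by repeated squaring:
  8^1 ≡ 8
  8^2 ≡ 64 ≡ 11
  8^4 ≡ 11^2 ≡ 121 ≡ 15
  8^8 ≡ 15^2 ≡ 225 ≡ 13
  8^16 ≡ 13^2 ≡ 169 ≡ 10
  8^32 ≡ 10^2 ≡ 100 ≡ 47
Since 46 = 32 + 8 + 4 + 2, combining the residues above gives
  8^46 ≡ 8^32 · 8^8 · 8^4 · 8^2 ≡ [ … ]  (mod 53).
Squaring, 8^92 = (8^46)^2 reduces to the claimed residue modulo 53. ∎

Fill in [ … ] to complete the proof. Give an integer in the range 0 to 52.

9

Multiply the listed residues: 47 · 13 · 15 · 11 = 611 → 9165 → 100815.
Reducing modulo 53: 100815 = 1902·53 + 9, so 8^46 ≡ 9.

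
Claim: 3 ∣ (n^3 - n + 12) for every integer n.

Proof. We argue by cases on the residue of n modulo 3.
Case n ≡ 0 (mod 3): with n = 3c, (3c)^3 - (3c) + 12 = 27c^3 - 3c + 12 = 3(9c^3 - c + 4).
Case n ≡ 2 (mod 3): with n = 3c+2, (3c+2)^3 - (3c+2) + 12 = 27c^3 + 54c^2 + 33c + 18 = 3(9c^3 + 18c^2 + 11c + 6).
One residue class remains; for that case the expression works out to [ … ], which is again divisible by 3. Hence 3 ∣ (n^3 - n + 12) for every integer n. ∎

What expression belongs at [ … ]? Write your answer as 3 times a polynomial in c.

The residues treated are {0, 2}, so the missing case is n ≡ 1 (mod 3); write n = 3c+1.
Then (3c+1)^3 - (3c+1) + 12 = 27c^3 + 27c^2 + 6c + 12 = 3(9c^3 + 9c^2 + 2c + 4).

3(9c^3 + 9c^2 + 2c + 4)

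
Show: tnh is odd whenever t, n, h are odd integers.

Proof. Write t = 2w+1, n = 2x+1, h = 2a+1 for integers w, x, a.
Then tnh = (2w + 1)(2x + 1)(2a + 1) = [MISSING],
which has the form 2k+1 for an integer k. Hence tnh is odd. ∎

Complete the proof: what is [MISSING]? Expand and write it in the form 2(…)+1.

2(4awx + 2aw + 2ax + a + 2wx + w + x) + 1

Expanding: (2w + 1)(2x + 1)(2a + 1) = 8awx + 4aw + 4ax + 2a + 4wx + 2w + 2x + 1.
Every term except the constant is even, so this is 2(4awx + 2aw + 2ax + a + 2wx + w + x) + 1,
and 4awx + 2aw + 2ax + a + 2wx + w + x ∈ ℤ gives the required form.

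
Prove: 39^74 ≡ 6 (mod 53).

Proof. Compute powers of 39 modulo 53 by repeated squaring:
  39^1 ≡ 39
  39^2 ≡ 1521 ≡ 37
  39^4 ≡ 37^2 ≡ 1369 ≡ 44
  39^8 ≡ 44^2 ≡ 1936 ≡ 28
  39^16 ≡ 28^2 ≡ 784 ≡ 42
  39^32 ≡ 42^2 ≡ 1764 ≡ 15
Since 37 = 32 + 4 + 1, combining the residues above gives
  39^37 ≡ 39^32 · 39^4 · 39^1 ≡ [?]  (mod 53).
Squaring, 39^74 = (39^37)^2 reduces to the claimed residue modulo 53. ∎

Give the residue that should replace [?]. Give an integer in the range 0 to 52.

35

Multiply the listed residues: 15 · 44 · 39 = 660 → 25740.
Reducing modulo 53: 25740 = 485·53 + 35, so 39^37 ≡ 35.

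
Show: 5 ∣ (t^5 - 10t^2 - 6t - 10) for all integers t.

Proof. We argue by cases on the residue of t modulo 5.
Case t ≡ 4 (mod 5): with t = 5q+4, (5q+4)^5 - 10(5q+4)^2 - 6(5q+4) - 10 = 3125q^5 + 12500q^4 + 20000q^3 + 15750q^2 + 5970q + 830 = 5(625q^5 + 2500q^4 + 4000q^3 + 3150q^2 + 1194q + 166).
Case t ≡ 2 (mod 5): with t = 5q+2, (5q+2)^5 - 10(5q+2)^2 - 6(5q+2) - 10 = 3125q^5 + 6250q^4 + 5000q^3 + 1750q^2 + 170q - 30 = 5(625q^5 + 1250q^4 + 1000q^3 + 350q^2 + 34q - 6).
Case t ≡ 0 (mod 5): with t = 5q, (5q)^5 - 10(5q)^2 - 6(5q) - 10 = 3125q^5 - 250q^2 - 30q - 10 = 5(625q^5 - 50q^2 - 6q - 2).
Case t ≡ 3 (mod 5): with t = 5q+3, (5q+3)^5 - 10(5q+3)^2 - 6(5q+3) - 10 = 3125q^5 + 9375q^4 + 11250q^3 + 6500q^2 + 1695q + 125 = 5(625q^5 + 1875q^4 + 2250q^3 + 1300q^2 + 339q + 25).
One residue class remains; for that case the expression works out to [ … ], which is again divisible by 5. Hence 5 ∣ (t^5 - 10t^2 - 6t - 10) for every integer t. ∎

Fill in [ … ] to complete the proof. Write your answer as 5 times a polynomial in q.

5(625q^5 + 625q^4 + 250q^3 - 21q - 5)

Only t ≡ 1 (mod 5) is unaccounted for. Put t = 5q+1:
(5q+1)^5 - 10(5q+1)^2 - 6(5q+1) - 10 expands to 3125q^5 + 3125q^4 + 1250q^3 - 105q - 25,
and factoring out 5 leaves 5(625q^5 + 625q^4 + 250q^3 - 21q - 5).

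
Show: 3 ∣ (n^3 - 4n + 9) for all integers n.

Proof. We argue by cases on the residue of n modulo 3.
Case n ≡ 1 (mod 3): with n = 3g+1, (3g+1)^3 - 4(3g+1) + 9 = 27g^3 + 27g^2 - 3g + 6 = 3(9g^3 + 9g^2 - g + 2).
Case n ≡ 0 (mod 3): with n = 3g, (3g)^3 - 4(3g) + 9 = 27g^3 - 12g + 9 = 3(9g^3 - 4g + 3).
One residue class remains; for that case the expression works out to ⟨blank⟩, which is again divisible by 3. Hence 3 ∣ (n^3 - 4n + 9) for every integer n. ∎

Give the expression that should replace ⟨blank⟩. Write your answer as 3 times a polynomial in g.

3(9g^3 + 18g^2 + 8g + 3)

Only n ≡ 2 (mod 3) is unaccounted for. Put n = 3g+2:
(3g+2)^3 - 4(3g+2) + 9 expands to 27g^3 + 54g^2 + 24g + 9,
and factoring out 3 leaves 3(9g^3 + 18g^2 + 8g + 3).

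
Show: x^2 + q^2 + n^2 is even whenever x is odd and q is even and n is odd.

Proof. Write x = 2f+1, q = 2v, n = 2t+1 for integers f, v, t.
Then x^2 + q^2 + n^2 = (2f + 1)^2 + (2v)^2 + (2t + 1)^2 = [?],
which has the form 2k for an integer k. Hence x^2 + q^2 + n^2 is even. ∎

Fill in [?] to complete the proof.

Expanding: (2f + 1)^2 + (2v)^2 + (2t + 1)^2 = 4f^2 + 4f + 4t^2 + 4t + 4v^2 + 2.
Every term is even; pulling out the factor of 2 gives 2(2f^2 + 2f + 2t^2 + 2t + 2v^2 + 1).

2(2f^2 + 2f + 2t^2 + 2t + 2v^2 + 1)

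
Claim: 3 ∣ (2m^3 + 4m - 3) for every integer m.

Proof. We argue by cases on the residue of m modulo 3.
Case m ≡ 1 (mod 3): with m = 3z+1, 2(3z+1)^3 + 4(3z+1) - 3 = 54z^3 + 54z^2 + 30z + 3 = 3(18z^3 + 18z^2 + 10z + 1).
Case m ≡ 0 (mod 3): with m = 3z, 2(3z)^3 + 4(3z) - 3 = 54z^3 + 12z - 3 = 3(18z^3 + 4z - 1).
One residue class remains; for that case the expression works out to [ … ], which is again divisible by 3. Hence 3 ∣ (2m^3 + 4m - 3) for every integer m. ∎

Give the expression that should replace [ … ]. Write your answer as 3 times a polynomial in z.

Only m ≡ 2 (mod 3) is unaccounted for. Put m = 3z+2:
2(3z+2)^3 + 4(3z+2) - 3 expands to 54z^3 + 108z^2 + 84z + 21,
and factoring out 3 leaves 3(18z^3 + 36z^2 + 28z + 7).

3(18z^3 + 36z^2 + 28z + 7)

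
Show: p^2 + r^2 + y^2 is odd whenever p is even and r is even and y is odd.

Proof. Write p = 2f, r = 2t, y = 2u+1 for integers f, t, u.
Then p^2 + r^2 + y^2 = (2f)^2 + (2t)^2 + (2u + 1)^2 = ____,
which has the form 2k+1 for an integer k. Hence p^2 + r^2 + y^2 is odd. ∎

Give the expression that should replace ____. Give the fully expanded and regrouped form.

2(2f^2 + 2t^2 + 2u^2 + 2u) + 1

(2f)^2 + (2t)^2 + (2u + 1)^2 = 4f^2 + 4t^2 + 4u^2 + 4u + 1
= 2(2f^2 + 2t^2 + 2u^2 + 2u) + 1.
Since 2f^2 + 2t^2 + 2u^2 + 2u is an integer, the sum of squares is of the form 2k+1 for an integer k.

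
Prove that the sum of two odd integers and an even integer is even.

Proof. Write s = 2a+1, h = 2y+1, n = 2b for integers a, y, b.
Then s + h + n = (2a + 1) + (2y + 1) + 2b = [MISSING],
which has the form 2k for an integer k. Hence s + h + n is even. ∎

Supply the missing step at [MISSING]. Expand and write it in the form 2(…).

(2a + 1) + (2y + 1) + 2b = 2a + 2b + 2y + 2
= 2(a + b + y + 1).
Since a + b + y + 1 is an integer, the sum is of the form 2k for an integer k.

2(a + b + y + 1)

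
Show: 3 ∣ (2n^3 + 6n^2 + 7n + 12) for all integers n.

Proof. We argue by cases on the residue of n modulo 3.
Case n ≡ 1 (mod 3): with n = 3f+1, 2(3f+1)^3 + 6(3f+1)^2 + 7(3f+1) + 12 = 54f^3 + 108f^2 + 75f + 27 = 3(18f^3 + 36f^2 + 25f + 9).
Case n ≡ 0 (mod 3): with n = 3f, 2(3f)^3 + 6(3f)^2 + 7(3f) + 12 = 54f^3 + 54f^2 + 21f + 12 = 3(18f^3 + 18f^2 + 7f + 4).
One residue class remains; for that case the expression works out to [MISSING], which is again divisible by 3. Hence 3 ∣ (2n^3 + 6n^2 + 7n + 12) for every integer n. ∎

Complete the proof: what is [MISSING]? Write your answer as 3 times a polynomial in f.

3(18f^3 + 54f^2 + 55f + 22)

Only n ≡ 2 (mod 3) is unaccounted for. Put n = 3f+2:
2(3f+2)^3 + 6(3f+2)^2 + 7(3f+2) + 12 expands to 54f^3 + 162f^2 + 165f + 66,
and factoring out 3 leaves 3(18f^3 + 54f^2 + 55f + 22).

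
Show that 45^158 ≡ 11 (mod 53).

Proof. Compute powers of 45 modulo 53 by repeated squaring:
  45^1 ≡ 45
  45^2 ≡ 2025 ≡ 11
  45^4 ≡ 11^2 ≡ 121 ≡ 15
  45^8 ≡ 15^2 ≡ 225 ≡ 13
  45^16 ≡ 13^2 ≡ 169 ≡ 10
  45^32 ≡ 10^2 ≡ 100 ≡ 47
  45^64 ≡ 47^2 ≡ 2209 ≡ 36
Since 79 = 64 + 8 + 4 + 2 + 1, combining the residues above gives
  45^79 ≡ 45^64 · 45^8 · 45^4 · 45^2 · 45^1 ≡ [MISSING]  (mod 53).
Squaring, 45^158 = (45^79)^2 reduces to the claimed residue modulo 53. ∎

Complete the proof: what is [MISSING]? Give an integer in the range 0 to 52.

8

Multiply the listed residues: 36 · 13 · 15 · 11 · 45 = 468 → 7020 → 77220 → 3474900.
Reducing modulo 53: 3474900 = 65564·53 + 8, so 45^79 ≡ 8.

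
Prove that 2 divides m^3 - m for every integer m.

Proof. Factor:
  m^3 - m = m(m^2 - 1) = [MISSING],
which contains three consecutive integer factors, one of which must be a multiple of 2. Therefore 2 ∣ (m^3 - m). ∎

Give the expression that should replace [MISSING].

m(m^2 - 1) = m(m - 1)(m + 1) = (m - 1)m(m + 1).
These three factors are consecutive integers, so their product is divisible by 2.

(m - 1)m(m + 1)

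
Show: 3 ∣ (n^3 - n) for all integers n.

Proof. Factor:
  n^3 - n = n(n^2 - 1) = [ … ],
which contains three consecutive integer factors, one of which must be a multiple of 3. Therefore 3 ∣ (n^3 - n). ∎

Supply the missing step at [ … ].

n(n^2 - 1) = n(n - 1)(n + 1) = (n - 1)n(n + 1).
These three factors are consecutive integers, so their product is divisible by 3.

(n - 1)n(n + 1)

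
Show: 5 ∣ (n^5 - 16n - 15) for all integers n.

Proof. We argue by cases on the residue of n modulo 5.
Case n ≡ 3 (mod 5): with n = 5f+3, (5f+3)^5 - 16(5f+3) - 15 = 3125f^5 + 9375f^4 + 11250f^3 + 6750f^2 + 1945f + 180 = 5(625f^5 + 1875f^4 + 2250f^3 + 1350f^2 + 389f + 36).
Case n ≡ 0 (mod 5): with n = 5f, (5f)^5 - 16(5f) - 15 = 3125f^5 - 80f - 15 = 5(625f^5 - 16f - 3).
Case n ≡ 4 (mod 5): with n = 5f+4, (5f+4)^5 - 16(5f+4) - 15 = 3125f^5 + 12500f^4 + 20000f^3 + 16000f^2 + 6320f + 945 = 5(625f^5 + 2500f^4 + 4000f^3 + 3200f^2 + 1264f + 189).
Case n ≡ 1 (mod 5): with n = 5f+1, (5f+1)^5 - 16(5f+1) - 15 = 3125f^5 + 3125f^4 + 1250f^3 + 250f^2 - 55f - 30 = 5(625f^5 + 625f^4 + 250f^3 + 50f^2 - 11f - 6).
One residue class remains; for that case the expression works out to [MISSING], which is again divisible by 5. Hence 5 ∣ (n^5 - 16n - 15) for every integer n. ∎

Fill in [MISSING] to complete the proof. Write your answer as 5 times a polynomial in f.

Only n ≡ 2 (mod 5) is unaccounted for. Put n = 5f+2:
(5f+2)^5 - 16(5f+2) - 15 expands to 3125f^5 + 6250f^4 + 5000f^3 + 2000f^2 + 320f - 15,
and factoring out 5 leaves 5(625f^5 + 1250f^4 + 1000f^3 + 400f^2 + 64f - 3).

5(625f^5 + 1250f^4 + 1000f^3 + 400f^2 + 64f - 3)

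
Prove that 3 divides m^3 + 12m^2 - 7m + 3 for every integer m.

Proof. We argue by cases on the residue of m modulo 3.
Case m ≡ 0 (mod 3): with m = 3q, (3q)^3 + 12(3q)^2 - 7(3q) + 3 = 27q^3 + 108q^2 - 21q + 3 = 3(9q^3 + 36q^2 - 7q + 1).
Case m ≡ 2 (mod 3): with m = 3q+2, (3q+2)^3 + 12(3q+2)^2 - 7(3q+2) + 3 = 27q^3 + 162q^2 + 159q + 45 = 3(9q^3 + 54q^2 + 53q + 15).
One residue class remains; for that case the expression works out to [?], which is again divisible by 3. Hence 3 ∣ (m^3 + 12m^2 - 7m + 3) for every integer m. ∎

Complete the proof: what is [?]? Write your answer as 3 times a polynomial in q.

The residues treated are {0, 2}, so the missing case is m ≡ 1 (mod 3); write m = 3q+1.
Then (3q+1)^3 + 12(3q+1)^2 - 7(3q+1) + 3 = 27q^3 + 135q^2 + 60q + 9 = 3(9q^3 + 45q^2 + 20q + 3).

3(9q^3 + 45q^2 + 20q + 3)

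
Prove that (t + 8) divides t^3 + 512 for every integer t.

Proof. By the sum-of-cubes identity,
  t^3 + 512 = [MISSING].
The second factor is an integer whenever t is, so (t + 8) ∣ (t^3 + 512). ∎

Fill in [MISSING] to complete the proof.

a^3 + b^3 = (a + b)(a^2 - ab + b^2). With a = t, b = 8:
t^3 + 512 = (t + 8)(t^2 - 8t + 64).

(t + 8)(t^2 - 8t + 64)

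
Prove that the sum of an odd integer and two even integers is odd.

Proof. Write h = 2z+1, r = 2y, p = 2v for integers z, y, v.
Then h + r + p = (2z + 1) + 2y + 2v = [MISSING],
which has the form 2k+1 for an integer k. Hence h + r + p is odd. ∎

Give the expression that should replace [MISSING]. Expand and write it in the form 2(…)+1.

2(v + y + z) + 1

Expanding: (2z + 1) + 2y + 2v = 2v + 2y + 2z + 1.
Every term except the constant is even, so this is 2(v + y + z) + 1,
and v + y + z ∈ ℤ gives the required form.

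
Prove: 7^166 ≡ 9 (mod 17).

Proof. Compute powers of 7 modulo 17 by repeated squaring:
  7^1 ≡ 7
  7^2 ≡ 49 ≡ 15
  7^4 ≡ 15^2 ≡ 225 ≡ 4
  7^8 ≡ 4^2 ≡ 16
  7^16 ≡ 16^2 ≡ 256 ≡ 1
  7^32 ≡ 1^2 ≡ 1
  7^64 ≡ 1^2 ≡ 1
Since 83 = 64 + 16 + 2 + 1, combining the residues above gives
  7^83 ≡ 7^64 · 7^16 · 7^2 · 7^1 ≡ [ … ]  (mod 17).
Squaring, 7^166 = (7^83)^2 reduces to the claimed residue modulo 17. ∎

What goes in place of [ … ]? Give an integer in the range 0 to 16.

Multiply the listed residues: 1 · 1 · 15 · 7 = 1 → 15 → 105.
Reducing modulo 17: 105 = 6·17 + 3, so 7^83 ≡ 3.

3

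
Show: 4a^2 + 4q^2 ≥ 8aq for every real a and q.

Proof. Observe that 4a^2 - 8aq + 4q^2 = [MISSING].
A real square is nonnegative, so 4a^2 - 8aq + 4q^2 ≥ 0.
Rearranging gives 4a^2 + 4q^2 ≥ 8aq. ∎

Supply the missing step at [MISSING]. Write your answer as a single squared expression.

4a^2 - 8aq + 4q^2 is a perfect-square trinomial: the outer terms are (2a)^2 and (2q)^2, and the cross term is -2·2a·2q.
So 4a^2 - 8aq + 4q^2 = (2a - 2q)^2 ≥ 0.

(2a - 2q)^2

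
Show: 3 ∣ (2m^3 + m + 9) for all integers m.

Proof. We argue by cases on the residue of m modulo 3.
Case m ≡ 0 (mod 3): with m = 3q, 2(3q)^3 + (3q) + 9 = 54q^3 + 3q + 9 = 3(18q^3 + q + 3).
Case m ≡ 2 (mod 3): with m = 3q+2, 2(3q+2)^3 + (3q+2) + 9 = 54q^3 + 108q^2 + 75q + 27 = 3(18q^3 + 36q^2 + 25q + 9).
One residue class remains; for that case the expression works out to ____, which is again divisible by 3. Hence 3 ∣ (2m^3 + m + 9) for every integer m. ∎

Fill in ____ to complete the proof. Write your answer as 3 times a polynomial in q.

3(18q^3 + 18q^2 + 7q + 4)

The residues treated are {0, 2}, so the missing case is m ≡ 1 (mod 3); write m = 3q+1.
Then 2(3q+1)^3 + (3q+1) + 9 = 54q^3 + 54q^2 + 21q + 12 = 3(18q^3 + 18q^2 + 7q + 4).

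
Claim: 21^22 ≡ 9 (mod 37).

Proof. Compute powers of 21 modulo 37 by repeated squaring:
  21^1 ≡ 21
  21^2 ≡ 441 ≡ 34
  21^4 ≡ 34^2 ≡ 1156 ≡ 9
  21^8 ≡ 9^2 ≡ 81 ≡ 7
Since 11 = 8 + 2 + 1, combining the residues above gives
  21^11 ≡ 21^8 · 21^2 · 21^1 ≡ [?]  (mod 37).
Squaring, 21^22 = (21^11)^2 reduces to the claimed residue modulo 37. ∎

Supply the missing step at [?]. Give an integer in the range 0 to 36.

3

21^8 · 21^2 · 21^1 ≡ 7 · 34 · 21 = 4998.
4998 mod 37 = 3, so 21^11 ≡ 3 (mod 37).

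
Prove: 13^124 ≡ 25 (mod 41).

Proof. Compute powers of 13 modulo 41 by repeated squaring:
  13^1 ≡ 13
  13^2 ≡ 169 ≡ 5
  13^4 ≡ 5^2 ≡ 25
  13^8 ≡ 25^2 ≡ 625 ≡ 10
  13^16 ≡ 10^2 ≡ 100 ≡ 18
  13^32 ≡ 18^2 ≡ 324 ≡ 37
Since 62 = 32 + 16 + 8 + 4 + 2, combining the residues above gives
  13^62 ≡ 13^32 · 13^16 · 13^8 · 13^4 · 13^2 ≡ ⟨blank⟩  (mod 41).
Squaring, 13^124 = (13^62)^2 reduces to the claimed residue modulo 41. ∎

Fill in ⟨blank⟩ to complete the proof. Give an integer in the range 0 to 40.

Multiply the listed residues: 37 · 18 · 10 · 25 · 5 = 666 → 6660 → 166500 → 832500.
Reducing modulo 41: 832500 = 20304·41 + 36, so 13^62 ≡ 36.

36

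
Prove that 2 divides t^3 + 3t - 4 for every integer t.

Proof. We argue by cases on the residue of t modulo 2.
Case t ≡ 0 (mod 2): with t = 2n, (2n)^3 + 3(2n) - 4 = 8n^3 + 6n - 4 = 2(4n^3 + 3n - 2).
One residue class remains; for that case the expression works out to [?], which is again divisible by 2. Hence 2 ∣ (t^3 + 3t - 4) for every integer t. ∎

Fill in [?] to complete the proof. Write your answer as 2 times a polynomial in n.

2(4n^3 + 6n^2 + 6n)

Only t ≡ 1 (mod 2) is unaccounted for. Put t = 2n+1:
(2n+1)^3 + 3(2n+1) - 4 expands to 8n^3 + 12n^2 + 12n,
and factoring out 2 leaves 2(4n^3 + 6n^2 + 6n).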